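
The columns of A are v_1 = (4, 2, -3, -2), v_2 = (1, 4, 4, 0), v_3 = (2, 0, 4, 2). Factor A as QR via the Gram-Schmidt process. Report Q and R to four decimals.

v_1 = (4, 2, -3, -2); ‖v_1‖ = 5.7446, so q_1 = (0.6963, 0.3482, -0.5222, -0.3482).
q_1·v_2 = 0.6963·1 + 0.3482·4 + (-0.5222)·4 + (-0.3482)·0 = 0.0000.
u_2 = v_2 − 0.0000·q_1 = (1.0000, 4.0000, 4.0000, 0.0000).
‖u_2‖ = 5.7446, so q_2 = (0.1741, 0.6963, 0.6963, 0.0000).
q_1·v_3 = 0.6963·2 + 0.3482·0 + (-0.5222)·4 + (-0.3482)·2 = -1.3926; q_2·v_3 = 0.1741·2 + 0.6963·0 + 0.6963·4 + 0.0000·2 = 3.1334.
u_3 = v_3 + 1.3926·q_1 − 3.1334·q_2 = (2.4242, -1.6970, 1.0909, 1.5152).
‖u_3‖ = 3.4989, so q_3 = (0.6929, -0.4850, 0.3118, 0.4330).

Q = [[0.6963, 0.1741, 0.6929], [0.3482, 0.6963, -0.4850], [-0.5222, 0.6963, 0.3118], [-0.3482, 0.0000, 0.4330]], R = [[5.7446, 0.0000, -1.3926], [0.0000, 5.7446, 3.1334], [0.0000, 0.0000, 3.4989]]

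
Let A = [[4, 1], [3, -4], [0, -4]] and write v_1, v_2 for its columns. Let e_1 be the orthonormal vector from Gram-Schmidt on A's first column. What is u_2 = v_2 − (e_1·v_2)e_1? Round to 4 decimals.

u_2 = (2.2800, -3.0400, -4.0000)

v_1 = (4, 3, 0); ‖v_1‖ = 5.0000, so e_1 = (0.8000, 0.6000, 0.0000).
e_1·v_2 = 0.8000·1 + 0.6000·(-4) + 0.0000·(-4) = -1.6000.
u_2 = v_2 + 1.6000·e_1 = (2.2800, -3.0400, -4.0000).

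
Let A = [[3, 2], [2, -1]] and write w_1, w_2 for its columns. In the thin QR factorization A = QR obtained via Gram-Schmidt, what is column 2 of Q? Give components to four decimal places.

e_2 = (0.5547, -0.8321)

e_1 = w_1/‖w_1‖ = (3, 2)/3.6056 = (0.8321, 0.5547).
r_{12} = e_1·w_2 = 1.1094.
u_2 = w_2 − 1.1094·e_1 = (1.0769, -1.6154).
‖u_2‖ = 1.9415, so e_2 = (0.5547, -0.8321).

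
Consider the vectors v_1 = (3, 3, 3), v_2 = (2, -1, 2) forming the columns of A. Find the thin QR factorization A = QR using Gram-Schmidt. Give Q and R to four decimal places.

v_1 = (3, 3, 3); ‖v_1‖ = 5.1962, so q_1 = (0.5774, 0.5774, 0.5774).
q_1·v_2 = 0.5774·2 + 0.5774·(-1) + 0.5774·2 = 1.7321.
u_2 = v_2 − 1.7321·q_1 = (1.0000, -2.0000, 1.0000).
‖u_2‖ = 2.4495, so q_2 = (0.4082, -0.8165, 0.4082).

Q = [[0.5774, 0.4082], [0.5774, -0.8165], [0.5774, 0.4082]], R = [[5.1962, 1.7321], [0.0000, 2.4495]]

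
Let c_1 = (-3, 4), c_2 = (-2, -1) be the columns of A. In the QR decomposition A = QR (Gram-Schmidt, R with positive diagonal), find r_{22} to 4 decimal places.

r_{22} = 2.2000

c_1 = (-3, 4); ‖c_1‖ = 5.0000, so q_1 = (-0.6000, 0.8000).
q_1·c_2 = (-0.6000)·(-2) + 0.8000·(-1) = 0.4000.
u_2 = c_2 − 0.4000·q_1 = (-1.7600, -1.3200).
r_{22} = ‖u_2‖ = 2.2000.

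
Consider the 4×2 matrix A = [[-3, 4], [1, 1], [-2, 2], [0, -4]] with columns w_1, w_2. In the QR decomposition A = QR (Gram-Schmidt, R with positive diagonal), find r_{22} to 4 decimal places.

r_{22} = 4.5748

q_1 = w_1/‖w_1‖ = (-3, 1, -2, 0)/3.7417 = (-0.8018, 0.2673, -0.5345, 0.0000).
r_{12} = q_1·w_2 = -4.0089.
u_2 = w_2 + 4.0089·q_1 = (0.7857, 2.0714, -0.1429, -4.0000).
r_{22} = ‖u_2‖ = 4.5748.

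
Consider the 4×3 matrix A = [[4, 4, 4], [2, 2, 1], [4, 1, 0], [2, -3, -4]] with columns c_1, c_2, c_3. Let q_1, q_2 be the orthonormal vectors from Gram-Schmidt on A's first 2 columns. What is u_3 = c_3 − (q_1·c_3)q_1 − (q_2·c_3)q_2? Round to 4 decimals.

c_1 = (4, 2, 4, 2); ‖c_1‖ = 6.3246, so q_1 = (0.6325, 0.3162, 0.6325, 0.3162).
q_1·c_2 = 0.6325·4 + 0.3162·2 + 0.6325·1 + 0.3162·(-3) = 2.8460.
u_2 = c_2 − 2.8460·q_1 = (2.2000, 1.1000, -0.8000, -3.9000).
‖u_2‖ = 4.6797, so q_2 = (0.4701, 0.2351, -0.1709, -0.8334).
q_1·c_3 = 0.6325·4 + 0.3162·1 + 0.6325·0 + 0.3162·(-4) = 1.5811; q_2·c_3 = 0.4701·4 + 0.2351·1 + (-0.1709)·0 + (-0.8334)·(-4) = 5.4490.
u_3 = c_3 − 1.5811·q_1 − 5.4490·q_2 = (0.4384, -0.7808, -0.0685, 0.0411).

u_3 = (0.4384, -0.7808, -0.0685, 0.0411)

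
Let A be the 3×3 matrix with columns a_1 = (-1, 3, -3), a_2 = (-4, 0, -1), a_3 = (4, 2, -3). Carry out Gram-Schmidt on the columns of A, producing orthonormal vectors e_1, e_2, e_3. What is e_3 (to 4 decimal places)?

a_1 = (-1, 3, -3); ‖a_1‖ = 4.3589, so e_1 = (-0.2294, 0.6882, -0.6882).
e_1·a_2 = (-0.2294)·(-4) + 0.6882·0 + (-0.6882)·(-1) = 1.6059.
u_2 = a_2 − 1.6059·e_1 = (-3.6316, -1.1053, 0.1053).
‖u_2‖ = 3.7975, so e_2 = (-0.9563, -0.2910, 0.0277).
e_1·a_3 = (-0.2294)·4 + 0.6882·2 + (-0.6882)·(-3) = 2.5236; e_2·a_3 = (-0.9563)·4 + (-0.2910)·2 + 0.0277·(-3) = -4.4905.
u_3 = a_3 − 2.5236·e_1 + 4.4905·e_2 = (0.2847, -1.0438, -1.1387).
‖u_3‖ = 1.5707, so e_3 = (0.1812, -0.6645, -0.7249).

e_3 = (0.1812, -0.6645, -0.7249)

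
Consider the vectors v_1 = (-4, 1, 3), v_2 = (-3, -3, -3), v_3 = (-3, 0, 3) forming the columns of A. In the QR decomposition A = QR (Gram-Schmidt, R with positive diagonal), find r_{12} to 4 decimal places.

v_1 = (-4, 1, 3); ‖v_1‖ = 5.0990, so q_1 = (-0.7845, 0.1961, 0.5883).
r_{12} = q_1·v_2 = 0.0000.

r_{12} = 0.0000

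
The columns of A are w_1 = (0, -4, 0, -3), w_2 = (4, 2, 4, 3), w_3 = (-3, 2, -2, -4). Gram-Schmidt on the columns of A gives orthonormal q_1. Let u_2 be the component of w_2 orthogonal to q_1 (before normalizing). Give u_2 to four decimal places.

w_1 = (0, -4, 0, -3); ‖w_1‖ = 5.0000, so q_1 = (0.0000, -0.8000, 0.0000, -0.6000).
q_1·w_2 = 0.0000·4 + (-0.8000)·2 + 0.0000·4 + (-0.6000)·3 = -3.4000.
u_2 = w_2 + 3.4000·q_1 = (4.0000, -0.7200, 4.0000, 0.9600).

u_2 = (4.0000, -0.7200, 4.0000, 0.9600)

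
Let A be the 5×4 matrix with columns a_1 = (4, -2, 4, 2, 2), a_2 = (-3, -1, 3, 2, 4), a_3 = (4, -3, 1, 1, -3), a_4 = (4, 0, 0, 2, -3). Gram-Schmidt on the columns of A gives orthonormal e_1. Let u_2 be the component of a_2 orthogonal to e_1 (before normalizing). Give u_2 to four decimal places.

a_1 = (4, -2, 4, 2, 2); ‖a_1‖ = 6.6332, so e_1 = (0.6030, -0.3015, 0.6030, 0.3015, 0.3015).
e_1·a_2 = 0.6030·(-3) + (-0.3015)·(-1) + 0.6030·3 + 0.3015·2 + 0.3015·4 = 2.1106.
u_2 = a_2 − 2.1106·e_1 = (-4.2727, -0.3636, 1.7273, 1.3636, 3.3636).

u_2 = (-4.2727, -0.3636, 1.7273, 1.3636, 3.3636)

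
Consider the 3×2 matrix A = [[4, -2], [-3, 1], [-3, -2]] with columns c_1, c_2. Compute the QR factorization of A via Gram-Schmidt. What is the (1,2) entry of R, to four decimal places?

c_1 = (4, -3, -3); ‖c_1‖ = 5.8310, so q_1 = (0.6860, -0.5145, -0.5145).
r_{12} = q_1·c_2 = -0.8575.

r_{12} = -0.8575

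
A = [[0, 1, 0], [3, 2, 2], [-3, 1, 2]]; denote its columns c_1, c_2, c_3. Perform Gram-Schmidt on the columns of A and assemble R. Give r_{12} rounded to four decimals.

r_{12} = 0.7071

c_1 = (0, 3, -3); ‖c_1‖ = 4.2426, so q_1 = (0.0000, 0.7071, -0.7071).
r_{12} = q_1·c_2 = 0.7071.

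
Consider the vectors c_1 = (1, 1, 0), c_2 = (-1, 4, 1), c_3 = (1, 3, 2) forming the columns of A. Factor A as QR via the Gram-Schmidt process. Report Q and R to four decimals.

Q = [[0.7071, -0.6804, 0.1925], [0.7071, 0.6804, -0.1925], [0.0000, 0.2722, 0.9623]], R = [[1.4142, 2.1213, 2.8284], [0.0000, 3.6742, 1.9052], [0.0000, 0.0000, 1.5396]]

c_1 = (1, 1, 0); ‖c_1‖ = 1.4142, so e_1 = (0.7071, 0.7071, 0.0000).
e_1·c_2 = 0.7071·(-1) + 0.7071·4 + 0.0000·1 = 2.1213.
u_2 = c_2 − 2.1213·e_1 = (-2.5000, 2.5000, 1.0000).
‖u_2‖ = 3.6742, so e_2 = (-0.6804, 0.6804, 0.2722).
e_1·c_3 = 0.7071·1 + 0.7071·3 + 0.0000·2 = 2.8284; e_2·c_3 = (-0.6804)·1 + 0.6804·3 + 0.2722·2 = 1.9052.
u_3 = c_3 − 2.8284·e_1 − 1.9052·e_2 = (0.2963, -0.2963, 1.4815).
‖u_3‖ = 1.5396, so e_3 = (0.1925, -0.1925, 0.9623).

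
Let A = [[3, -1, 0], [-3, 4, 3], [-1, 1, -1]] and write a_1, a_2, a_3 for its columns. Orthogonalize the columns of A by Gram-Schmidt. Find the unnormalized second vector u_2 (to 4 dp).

u_2 = (1.5263, 1.4737, 0.1579)

a_1 = (3, -3, -1); ‖a_1‖ = 4.3589, so q_1 = (0.6882, -0.6882, -0.2294).
q_1·a_2 = 0.6882·(-1) + (-0.6882)·4 + (-0.2294)·1 = -3.6707.
u_2 = a_2 + 3.6707·q_1 = (1.5263, 1.4737, 0.1579).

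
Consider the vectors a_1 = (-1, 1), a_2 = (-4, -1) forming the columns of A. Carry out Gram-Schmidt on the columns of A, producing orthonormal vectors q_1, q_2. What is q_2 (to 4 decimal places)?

a_1 = (-1, 1); ‖a_1‖ = 1.4142, so q_1 = (-0.7071, 0.7071).
q_1·a_2 = (-0.7071)·(-4) + 0.7071·(-1) = 2.1213.
u_2 = a_2 − 2.1213·q_1 = (-2.5000, -2.5000).
‖u_2‖ = 3.5355, so q_2 = (-0.7071, -0.7071).

q_2 = (-0.7071, -0.7071)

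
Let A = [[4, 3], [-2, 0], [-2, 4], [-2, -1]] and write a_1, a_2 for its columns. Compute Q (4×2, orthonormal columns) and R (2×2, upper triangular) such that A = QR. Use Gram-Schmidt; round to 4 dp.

q_1 = a_1/‖a_1‖ = (4, -2, -2, -2)/5.2915 = (0.7559, -0.3780, -0.3780, -0.3780).
r_{12} = q_1·a_2 = 1.1339.
u_2 = a_2 − 1.1339·q_1 = (2.1429, 0.4286, 4.4286, -0.5714).
‖u_2‖ = 4.9713, so q_2 = (0.4310, 0.0862, 0.8908, -0.1149).

Q = [[0.7559, 0.4310], [-0.3780, 0.0862], [-0.3780, 0.8908], [-0.3780, -0.1149]], R = [[5.2915, 1.1339], [0.0000, 4.9713]]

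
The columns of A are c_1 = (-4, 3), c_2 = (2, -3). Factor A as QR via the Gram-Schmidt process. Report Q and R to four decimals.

Q = [[-0.8000, -0.6000], [0.6000, -0.8000]], R = [[5.0000, -3.4000], [0.0000, 1.2000]]

c_1 = (-4, 3); ‖c_1‖ = 5.0000, so e_1 = (-0.8000, 0.6000).
e_1·c_2 = (-0.8000)·2 + 0.6000·(-3) = -3.4000.
u_2 = c_2 + 3.4000·e_1 = (-0.7200, -0.9600).
‖u_2‖ = 1.2000, so e_2 = (-0.6000, -0.8000).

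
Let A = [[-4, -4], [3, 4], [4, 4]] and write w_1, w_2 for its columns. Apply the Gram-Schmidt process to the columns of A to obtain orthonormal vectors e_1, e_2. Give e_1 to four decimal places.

e_1 = (-0.6247, 0.4685, 0.6247)

e_1 = w_1/‖w_1‖ = (-4, 3, 4)/6.4031 = (-0.6247, 0.4685, 0.6247).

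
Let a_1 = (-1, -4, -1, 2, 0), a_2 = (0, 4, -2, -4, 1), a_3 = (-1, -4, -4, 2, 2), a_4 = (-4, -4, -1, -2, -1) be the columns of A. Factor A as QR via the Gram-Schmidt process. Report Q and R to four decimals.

e_1 = a_1/‖a_1‖ = (-1, -4, -1, 2, 0)/4.6904 = (-0.2132, -0.8528, -0.2132, 0.4264, 0.0000).
r_{12} = e_1·a_2 = -4.6904.
u_2 = a_2 + 4.6904·e_1 = (-1.0000, 0.0000, -3.0000, -2.0000, 1.0000).
‖u_2‖ = 3.8730, so e_2 = (-0.2582, 0.0000, -0.7746, -0.5164, 0.2582).
r_{13} = e_1·a_3 = 5.3300; r_{23} = e_2·a_3 = 2.8402.
u_3 = a_3 − 5.3300·e_1 − 2.8402·e_2 = (0.8697, 0.5455, -0.6636, 1.1939, 1.2667).
‖u_3‖ = 2.1270, so e_3 = (0.4089, 0.2564, -0.3120, 0.5613, 0.5955).
r_{14} = e_1·a_4 = 3.6244; r_{24} = e_2·a_4 = 2.5820; r_{34} = e_3·a_4 = -4.0674.
u_4 = a_4 − 3.6244·e_1 − 2.5820·e_2 + 4.0674·e_3 = (-0.8975, 0.1340, 0.5037, 0.0710, 0.7555).
‖u_4‖ = 1.2857, so e_4 = (-0.6981, 0.1042, 0.3918, 0.0552, 0.5876).

Q = [[-0.2132, -0.2582, 0.4089, -0.6981], [-0.8528, 0.0000, 0.2564, 0.1042], [-0.2132, -0.7746, -0.3120, 0.3918], [0.4264, -0.5164, 0.5613, 0.0552], [0.0000, 0.2582, 0.5955, 0.5876]], R = [[4.6904, -4.6904, 5.3300, 3.6244], [0.0000, 3.8730, 2.8402, 2.5820], [0.0000, 0.0000, 2.1270, -4.0674], [0.0000, 0.0000, 0.0000, 1.2857]]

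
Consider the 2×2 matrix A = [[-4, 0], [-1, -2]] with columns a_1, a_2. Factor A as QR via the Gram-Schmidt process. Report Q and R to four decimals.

Q = [[-0.9701, 0.2425], [-0.2425, -0.9701]], R = [[4.1231, 0.4851], [0.0000, 1.9403]]

a_1 = (-4, -1); ‖a_1‖ = 4.1231, so q_1 = (-0.9701, -0.2425).
q_1·a_2 = (-0.9701)·0 + (-0.2425)·(-2) = 0.4851.
u_2 = a_2 − 0.4851·q_1 = (0.4706, -1.8824).
‖u_2‖ = 1.9403, so q_2 = (0.2425, -0.9701).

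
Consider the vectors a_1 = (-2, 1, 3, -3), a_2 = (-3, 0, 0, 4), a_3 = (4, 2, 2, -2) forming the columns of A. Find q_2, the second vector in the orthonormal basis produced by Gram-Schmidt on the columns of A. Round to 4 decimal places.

q_2 = (-0.7275, 0.0539, 0.1617, 0.6646)

a_1 = (-2, 1, 3, -3); ‖a_1‖ = 4.7958, so q_1 = (-0.4170, 0.2085, 0.6255, -0.6255).
q_1·a_2 = (-0.4170)·(-3) + 0.2085·0 + 0.6255·0 + (-0.6255)·4 = -1.2511.
u_2 = a_2 + 1.2511·q_1 = (-3.5217, 0.2609, 0.7826, 3.2174).
‖u_2‖ = 4.8409, so q_2 = (-0.7275, 0.0539, 0.1617, 0.6646).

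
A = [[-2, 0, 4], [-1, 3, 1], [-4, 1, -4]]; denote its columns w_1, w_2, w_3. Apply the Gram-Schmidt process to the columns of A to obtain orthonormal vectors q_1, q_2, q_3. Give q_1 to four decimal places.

q_1 = (-0.4364, -0.2182, -0.8729)

q_1 = w_1/‖w_1‖ = (-2, -1, -4)/4.5826 = (-0.4364, -0.2182, -0.8729).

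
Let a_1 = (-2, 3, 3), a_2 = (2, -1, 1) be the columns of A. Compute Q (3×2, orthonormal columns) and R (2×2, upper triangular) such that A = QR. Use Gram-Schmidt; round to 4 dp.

a_1 = (-2, 3, 3); ‖a_1‖ = 4.6904, so q_1 = (-0.4264, 0.6396, 0.6396).
q_1·a_2 = (-0.4264)·2 + 0.6396·(-1) + 0.6396·1 = -0.8528.
u_2 = a_2 + 0.8528·q_1 = (1.6364, -0.4545, 1.5455).
‖u_2‖ = 2.2962, so q_2 = (0.7126, -0.1980, 0.6730).

Q = [[-0.4264, 0.7126], [0.6396, -0.1980], [0.6396, 0.6730]], R = [[4.6904, -0.8528], [0.0000, 2.2962]]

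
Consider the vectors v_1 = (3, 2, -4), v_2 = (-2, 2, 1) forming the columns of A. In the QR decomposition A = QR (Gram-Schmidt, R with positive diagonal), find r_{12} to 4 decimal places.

r_{12} = -1.1142

v_1 = (3, 2, -4); ‖v_1‖ = 5.3852, so q_1 = (0.5571, 0.3714, -0.7428).
r_{12} = q_1·v_2 = -1.1142.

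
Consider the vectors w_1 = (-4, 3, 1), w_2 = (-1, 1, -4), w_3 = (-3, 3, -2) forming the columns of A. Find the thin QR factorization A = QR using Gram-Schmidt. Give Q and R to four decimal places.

w_1 = (-4, 3, 1); ‖w_1‖ = 5.0990, so q_1 = (-0.7845, 0.5883, 0.1961).
q_1·w_2 = (-0.7845)·(-1) + 0.5883·1 + 0.1961·(-4) = 0.5883.
u_2 = w_2 − 0.5883·q_1 = (-0.5385, 0.6538, -4.1154).
‖u_2‖ = 4.2016, so q_2 = (-0.1282, 0.1556, -0.9795).
q_1·w_3 = (-0.7845)·(-3) + 0.5883·3 + 0.1961·(-2) = 3.7262; q_2·w_3 = (-0.1282)·(-3) + 0.1556·3 + (-0.9795)·(-2) = 2.8103.
u_3 = w_3 − 3.7262·q_1 − 2.8103·q_2 = (0.2832, 0.3704, 0.0218).
‖u_3‖ = 0.4668, so q_3 = (0.6068, 0.7935, 0.0467).

Q = [[-0.7845, -0.1282, 0.6068], [0.5883, 0.1556, 0.7935], [0.1961, -0.9795, 0.0467]], R = [[5.0990, 0.5883, 3.7262], [0.0000, 4.2016, 2.8103], [0.0000, 0.0000, 0.4668]]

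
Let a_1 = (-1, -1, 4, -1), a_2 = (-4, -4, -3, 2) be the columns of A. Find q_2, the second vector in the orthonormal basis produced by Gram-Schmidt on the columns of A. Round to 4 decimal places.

q_2 = (-0.6573, -0.6573, -0.2645, 0.2565)

q_1 = a_1/‖a_1‖ = (-1, -1, 4, -1)/4.3589 = (-0.2294, -0.2294, 0.9177, -0.2294).
r_{12} = q_1·a_2 = -1.3765.
u_2 = a_2 + 1.3765·q_1 = (-4.3158, -4.3158, -1.7368, 1.6842).
‖u_2‖ = 6.5655, so q_2 = (-0.6573, -0.6573, -0.2645, 0.2565).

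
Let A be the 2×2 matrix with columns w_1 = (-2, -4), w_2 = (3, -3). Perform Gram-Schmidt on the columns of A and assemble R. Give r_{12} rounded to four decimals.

r_{12} = 1.3416

w_1 = (-2, -4); ‖w_1‖ = 4.4721, so e_1 = (-0.4472, -0.8944).
r_{12} = e_1·w_2 = 1.3416.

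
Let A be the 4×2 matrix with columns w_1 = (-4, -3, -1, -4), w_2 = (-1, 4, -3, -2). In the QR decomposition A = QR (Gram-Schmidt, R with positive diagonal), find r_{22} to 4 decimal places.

w_1 = (-4, -3, -1, -4); ‖w_1‖ = 6.4807, so e_1 = (-0.6172, -0.4629, -0.1543, -0.6172).
e_1·w_2 = (-0.6172)·(-1) + (-0.4629)·4 + (-0.1543)·(-3) + (-0.6172)·(-2) = 0.4629.
u_2 = w_2 − 0.4629·e_1 = (-0.7143, 4.2143, -2.9286, -1.7143).
r_{22} = ‖u_2‖ = 5.4576.

r_{22} = 5.4576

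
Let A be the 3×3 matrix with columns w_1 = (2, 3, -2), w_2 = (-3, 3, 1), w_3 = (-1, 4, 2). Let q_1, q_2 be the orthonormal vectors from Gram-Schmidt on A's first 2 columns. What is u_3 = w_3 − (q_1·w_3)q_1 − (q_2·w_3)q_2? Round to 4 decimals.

u_3 = (1.0342, 0.4596, 1.7236)

q_1 = w_1/‖w_1‖ = (2, 3, -2)/4.1231 = (0.4851, 0.7276, -0.4851).
r_{12} = q_1·w_2 = 0.2425.
u_2 = w_2 − 0.2425·q_1 = (-3.1176, 2.8235, 1.1176).
‖u_2‖ = 4.3521, so q_2 = (-0.7163, 0.6488, 0.2568).
r_{13} = q_1·w_3 = 1.4552; r_{23} = q_2·w_3 = 3.8250.
u_3 = w_3 − 1.4552·q_1 − 3.8250·q_2 = (1.0342, 0.4596, 1.7236).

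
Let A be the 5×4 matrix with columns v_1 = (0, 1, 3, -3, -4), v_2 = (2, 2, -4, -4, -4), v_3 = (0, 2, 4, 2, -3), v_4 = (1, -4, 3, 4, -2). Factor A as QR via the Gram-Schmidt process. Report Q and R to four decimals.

v_1 = (0, 1, 3, -3, -4); ‖v_1‖ = 5.9161, so e_1 = (0.0000, 0.1690, 0.5071, -0.5071, -0.6761).
e_1·v_2 = 0.0000·2 + 0.1690·2 + 0.5071·(-4) + (-0.5071)·(-4) + (-0.6761)·(-4) = 3.0426.
u_2 = v_2 − 3.0426·e_1 = (2.0000, 1.4857, -5.5429, -2.4571, -1.9429).
‖u_2‖ = 6.8369, so e_2 = (0.2925, 0.2173, -0.8107, -0.3594, -0.2842).
e_1·v_3 = 0.0000·0 + 0.1690·2 + 0.5071·4 + (-0.5071)·2 + (-0.6761)·(-3) = 3.3806; e_2·v_3 = 0.2925·0 + 0.2173·2 + (-0.8107)·4 + (-0.3594)·2 + (-0.2842)·(-3) = -2.6746.
u_3 = v_3 − 3.3806·e_1 + 2.6746·e_2 = (0.7824, 2.0098, 0.1174, 2.7531, -1.4743).
‖u_3‖ = 3.7971, so e_3 = (0.2061, 0.5293, 0.0309, 0.7250, -0.3883).
e_1·v_4 = 0.0000·1 + 0.1690·(-4) + 0.5071·3 + (-0.5071)·4 + (-0.6761)·(-2) = 0.1690; e_2·v_4 = 0.2925·1 + 0.2173·(-4) + (-0.8107)·3 + (-0.3594)·4 + (-0.2842)·(-2) = -3.8781; e_3·v_4 = 0.2061·1 + 0.5293·(-4) + 0.0309·3 + 0.7250·4 + (-0.3883)·(-2) = 1.8583.
u_4 = v_4 − 0.1690·e_1 + 3.8781·e_2 − 1.8583·e_3 = (1.7516, -4.1694, -0.2873, 1.3446, -2.2662).
‖u_4‖ = 5.2420, so e_4 = (0.3341, -0.7954, -0.0548, 0.2565, -0.4323).

Q = [[0.0000, 0.2925, 0.2061, 0.3341], [0.1690, 0.2173, 0.5293, -0.7954], [0.5071, -0.8107, 0.0309, -0.0548], [-0.5071, -0.3594, 0.7250, 0.2565], [-0.6761, -0.2842, -0.3883, -0.4323]], R = [[5.9161, 3.0426, 3.3806, 0.1690], [0.0000, 6.8369, -2.6746, -3.8781], [0.0000, 0.0000, 3.7971, 1.8583], [0.0000, 0.0000, 0.0000, 5.2420]]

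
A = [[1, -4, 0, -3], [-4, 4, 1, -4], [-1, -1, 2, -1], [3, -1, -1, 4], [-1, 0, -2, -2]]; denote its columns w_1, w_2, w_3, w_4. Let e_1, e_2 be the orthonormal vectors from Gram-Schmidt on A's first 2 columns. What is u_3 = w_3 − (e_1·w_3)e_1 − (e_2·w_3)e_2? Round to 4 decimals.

u_3 = (-0.2308, 0.1282, 1.4829, -0.0470, -2.3675)

w_1 = (1, -4, -1, 3, -1); ‖w_1‖ = 5.2915, so e_1 = (0.1890, -0.7559, -0.1890, 0.5669, -0.1890).
e_1·w_2 = 0.1890·(-4) + (-0.7559)·4 + (-0.1890)·(-1) + 0.5669·(-1) + (-0.1890)·0 = -4.1576.
u_2 = w_2 + 4.1576·e_1 = (-3.2143, 0.8571, -1.7857, 1.3571, -0.7857).
‖u_2‖ = 4.0883, so e_2 = (-0.7862, 0.2097, -0.4368, 0.3320, -0.1922).
e_1·w_3 = 0.1890·0 + (-0.7559)·1 + (-0.1890)·2 + 0.5669·(-1) + (-0.1890)·(-2) = -1.3229; e_2·w_3 = (-0.7862)·0 + 0.2097·1 + (-0.4368)·2 + 0.3320·(-1) + (-0.1922)·(-2) = -0.6115.
u_3 = w_3 + 1.3229·e_1 + 0.6115·e_2 = (-0.2308, 0.1282, 1.4829, -0.0470, -2.3675).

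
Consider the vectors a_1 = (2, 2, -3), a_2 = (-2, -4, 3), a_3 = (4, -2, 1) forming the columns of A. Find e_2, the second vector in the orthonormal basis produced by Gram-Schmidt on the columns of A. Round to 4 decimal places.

e_2 = (0.2691, -0.8745, -0.4036)

e_1 = a_1/‖a_1‖ = (2, 2, -3)/4.1231 = (0.4851, 0.4851, -0.7276).
r_{12} = e_1·a_2 = -5.0932.
u_2 = a_2 + 5.0932·e_1 = (0.4706, -1.5294, -0.7059).
‖u_2‖ = 1.7489, so e_2 = (0.2691, -0.8745, -0.4036).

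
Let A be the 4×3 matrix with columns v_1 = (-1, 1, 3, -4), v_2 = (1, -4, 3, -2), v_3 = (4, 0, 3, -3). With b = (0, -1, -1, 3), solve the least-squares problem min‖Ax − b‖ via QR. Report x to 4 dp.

v_1 = (-1, 1, 3, -4); ‖v_1‖ = 5.1962, so q_1 = (-0.1925, 0.1925, 0.5774, -0.7698).
q_1·v_2 = (-0.1925)·1 + 0.1925·(-4) + 0.5774·3 + (-0.7698)·(-2) = 2.3094.
u_2 = v_2 − 2.3094·q_1 = (1.4444, -4.4444, 1.6667, -0.2222).
‖u_2‖ = 4.9666, so q_2 = (0.2908, -0.8949, 0.3356, -0.0447).
q_1·v_3 = (-0.1925)·4 + 0.1925·0 + 0.5774·3 + (-0.7698)·(-3) = 3.2717; q_2·v_3 = 0.2908·4 + (-0.8949)·0 + 0.3356·3 + (-0.0447)·(-3) = 2.3043.
u_3 = v_3 − 3.2717·q_1 − 2.3043·q_2 = (3.9595, 1.4324, 0.3378, -0.3784).
‖u_3‖ = 4.2410, so q_3 = (0.9336, 0.3378, 0.0797, -0.0892).
Qᵀb = (-3.0792, 0.4251, -0.6851).
Back-substitute: x_3 = -0.6851/4.2410 = -0.1615.
x_2 = (0.4251 − 2.3043·(-0.1615))/4.9666 = 0.1605.
x_1 = (-3.0792 − 2.3094·0.1605 − 3.2717·(-0.1615))/5.1962 = -0.5622.

x = (-0.5622, 0.1605, -0.1615)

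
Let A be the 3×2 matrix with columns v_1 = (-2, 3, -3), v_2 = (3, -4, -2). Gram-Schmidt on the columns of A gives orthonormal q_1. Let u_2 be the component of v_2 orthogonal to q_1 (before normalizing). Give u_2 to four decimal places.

u_2 = (1.9091, -2.3636, -3.6364)

v_1 = (-2, 3, -3); ‖v_1‖ = 4.6904, so q_1 = (-0.4264, 0.6396, -0.6396).
q_1·v_2 = (-0.4264)·3 + 0.6396·(-4) + (-0.6396)·(-2) = -2.5584.
u_2 = v_2 + 2.5584·q_1 = (1.9091, -2.3636, -3.6364).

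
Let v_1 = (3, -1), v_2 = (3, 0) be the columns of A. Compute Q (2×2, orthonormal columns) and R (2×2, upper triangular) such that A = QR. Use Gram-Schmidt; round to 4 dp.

Q = [[0.9487, 0.3162], [-0.3162, 0.9487]], R = [[3.1623, 2.8460], [0.0000, 0.9487]]

v_1 = (3, -1); ‖v_1‖ = 3.1623, so e_1 = (0.9487, -0.3162).
e_1·v_2 = 0.9487·3 + (-0.3162)·0 = 2.8460.
u_2 = v_2 − 2.8460·e_1 = (0.3000, 0.9000).
‖u_2‖ = 0.9487, so e_2 = (0.3162, 0.9487).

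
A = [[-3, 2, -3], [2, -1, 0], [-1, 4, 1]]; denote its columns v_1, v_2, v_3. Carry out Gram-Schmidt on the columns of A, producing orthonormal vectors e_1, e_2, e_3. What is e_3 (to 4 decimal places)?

v_1 = (-3, 2, -1); ‖v_1‖ = 3.7417, so e_1 = (-0.8018, 0.5345, -0.2673).
e_1·v_2 = (-0.8018)·2 + 0.5345·(-1) + (-0.2673)·4 = -3.2071.
u_2 = v_2 + 3.2071·e_1 = (-0.5714, 0.7143, 3.1429).
‖u_2‖ = 3.2733, so e_2 = (-0.1746, 0.2182, 0.9602).
e_1·v_3 = (-0.8018)·(-3) + 0.5345·0 + (-0.2673)·1 = 2.1381; e_2·v_3 = (-0.1746)·(-3) + 0.2182·0 + 0.9602·1 = 1.4839.
u_3 = v_3 − 2.1381·e_1 − 1.4839·e_2 = (-1.0267, -1.4667, 0.1467).
‖u_3‖ = 1.7963, so e_3 = (-0.5715, -0.8165, 0.0816).

e_3 = (-0.5715, -0.8165, 0.0816)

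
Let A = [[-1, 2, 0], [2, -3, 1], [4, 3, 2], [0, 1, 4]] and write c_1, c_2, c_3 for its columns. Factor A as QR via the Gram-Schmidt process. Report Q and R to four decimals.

e_1 = c_1/‖c_1‖ = (-1, 2, 4, 0)/4.5826 = (-0.2182, 0.4364, 0.8729, 0.0000).
r_{12} = e_1·c_2 = 0.8729.
u_2 = c_2 − 0.8729·e_1 = (2.1905, -3.3810, 2.2381, 1.0000).
‖u_2‖ = 4.7157, so e_2 = (0.4645, -0.7170, 0.4746, 0.2121).
r_{13} = e_1·c_3 = 2.1822; r_{23} = e_2·c_3 = 1.0805.
u_3 = c_3 − 2.1822·e_1 − 1.0805·e_2 = (-0.0257, 0.8223, -0.4176, 3.7709).
‖u_3‖ = 3.8821, so e_3 = (-0.0066, 0.2118, -0.1076, 0.9714).

Q = [[-0.2182, 0.4645, -0.0066], [0.4364, -0.7170, 0.2118], [0.8729, 0.4746, -0.1076], [0.0000, 0.2121, 0.9714]], R = [[4.5826, 0.8729, 2.1822], [0.0000, 4.7157, 1.0805], [0.0000, 0.0000, 3.8821]]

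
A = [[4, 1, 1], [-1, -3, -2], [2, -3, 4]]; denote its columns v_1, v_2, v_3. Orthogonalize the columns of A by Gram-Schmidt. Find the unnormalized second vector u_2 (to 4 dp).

v_1 = (4, -1, 2); ‖v_1‖ = 4.5826, so e_1 = (0.8729, -0.2182, 0.4364).
e_1·v_2 = 0.8729·1 + (-0.2182)·(-3) + 0.4364·(-3) = 0.2182.
u_2 = v_2 − 0.2182·e_1 = (0.8095, -2.9524, -3.0952).

u_2 = (0.8095, -2.9524, -3.0952)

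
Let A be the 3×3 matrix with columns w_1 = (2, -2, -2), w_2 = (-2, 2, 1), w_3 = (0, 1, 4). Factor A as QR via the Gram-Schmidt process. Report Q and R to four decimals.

e_1 = w_1/‖w_1‖ = (2, -2, -2)/3.4641 = (0.5774, -0.5774, -0.5774).
r_{12} = e_1·w_2 = -2.8868.
u_2 = w_2 + 2.8868·e_1 = (-0.3333, 0.3333, -0.6667).
‖u_2‖ = 0.8165, so e_2 = (-0.4082, 0.4082, -0.8165).
r_{13} = e_1·w_3 = -2.8868; r_{23} = e_2·w_3 = -2.8577.
u_3 = w_3 + 2.8868·e_1 + 2.8577·e_2 = (0.5000, 0.5000, 0.0000).
‖u_3‖ = 0.7071, so e_3 = (0.7071, 0.7071, 0.0000).

Q = [[0.5774, -0.4082, 0.7071], [-0.5774, 0.4082, 0.7071], [-0.5774, -0.8165, 0.0000]], R = [[3.4641, -2.8868, -2.8868], [0.0000, 0.8165, -2.8577], [0.0000, 0.0000, 0.7071]]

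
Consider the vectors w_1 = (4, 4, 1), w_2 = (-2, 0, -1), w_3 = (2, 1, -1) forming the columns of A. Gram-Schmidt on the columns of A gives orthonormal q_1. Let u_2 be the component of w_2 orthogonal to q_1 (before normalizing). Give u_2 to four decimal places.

u_2 = (-0.9091, 1.0909, -0.7273)

w_1 = (4, 4, 1); ‖w_1‖ = 5.7446, so q_1 = (0.6963, 0.6963, 0.1741).
q_1·w_2 = 0.6963·(-2) + 0.6963·0 + 0.1741·(-1) = -1.5667.
u_2 = w_2 + 1.5667·q_1 = (-0.9091, 1.0909, -0.7273).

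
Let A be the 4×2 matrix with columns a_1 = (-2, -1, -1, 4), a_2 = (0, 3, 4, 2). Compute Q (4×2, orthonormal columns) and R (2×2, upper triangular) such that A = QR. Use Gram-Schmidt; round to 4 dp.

a_1 = (-2, -1, -1, 4); ‖a_1‖ = 4.6904, so q_1 = (-0.4264, -0.2132, -0.2132, 0.8528).
q_1·a_2 = (-0.4264)·0 + (-0.2132)·3 + (-0.2132)·4 + 0.8528·2 = 0.2132.
u_2 = a_2 − 0.2132·q_1 = (0.0909, 3.0455, 4.0455, 1.8182).
‖u_2‖ = 5.3809, so q_2 = (0.0169, 0.5660, 0.7518, 0.3379).

Q = [[-0.4264, 0.0169], [-0.2132, 0.5660], [-0.2132, 0.7518], [0.8528, 0.3379]], R = [[4.6904, 0.2132], [0.0000, 5.3809]]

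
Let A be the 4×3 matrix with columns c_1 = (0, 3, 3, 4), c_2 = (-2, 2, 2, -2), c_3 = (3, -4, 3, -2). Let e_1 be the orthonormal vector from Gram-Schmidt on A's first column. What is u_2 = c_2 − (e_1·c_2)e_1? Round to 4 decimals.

e_1 = c_1/‖c_1‖ = (0, 3, 3, 4)/5.8310 = (0.0000, 0.5145, 0.5145, 0.6860).
r_{12} = e_1·c_2 = 0.6860.
u_2 = c_2 − 0.6860·e_1 = (-2.0000, 1.6471, 1.6471, -2.4706).

u_2 = (-2.0000, 1.6471, 1.6471, -2.4706)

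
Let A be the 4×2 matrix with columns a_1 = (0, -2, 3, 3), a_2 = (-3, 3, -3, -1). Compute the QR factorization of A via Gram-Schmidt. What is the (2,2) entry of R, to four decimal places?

q_1 = a_1/‖a_1‖ = (0, -2, 3, 3)/4.6904 = (0.0000, -0.4264, 0.6396, 0.6396).
r_{12} = q_1·a_2 = -3.8376.
u_2 = a_2 + 3.8376·q_1 = (-3.0000, 1.3636, -0.5455, 1.4545).
r_{22} = ‖u_2‖ = 3.6432.

r_{22} = 3.6432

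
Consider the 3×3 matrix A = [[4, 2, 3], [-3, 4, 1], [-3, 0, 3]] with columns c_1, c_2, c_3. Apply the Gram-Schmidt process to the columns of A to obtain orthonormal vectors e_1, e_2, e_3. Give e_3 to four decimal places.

c_1 = (4, -3, -3); ‖c_1‖ = 5.8310, so e_1 = (0.6860, -0.5145, -0.5145).
e_1·c_2 = 0.6860·2 + (-0.5145)·4 + (-0.5145)·0 = -0.6860.
u_2 = c_2 + 0.6860·e_1 = (2.4706, 3.6471, -0.3529).
‖u_2‖ = 4.4192, so e_2 = (0.5591, 0.8253, -0.0799).
e_1·c_3 = 0.6860·3 + (-0.5145)·1 + (-0.5145)·3 = 0.0000; e_2·c_3 = 0.5591·3 + 0.8253·1 + (-0.0799)·3 = 2.2628.
u_3 = c_3 + 0.0000·e_1 − 2.2628·e_2 = (1.7349, -0.8675, 3.1807).
‖u_3‖ = 3.7255, so e_3 = (0.4657, -0.2328, 0.8538).

e_3 = (0.4657, -0.2328, 0.8538)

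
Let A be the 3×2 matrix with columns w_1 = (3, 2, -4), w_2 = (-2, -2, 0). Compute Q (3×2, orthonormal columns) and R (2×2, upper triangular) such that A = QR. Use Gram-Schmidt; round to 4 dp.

Q = [[0.5571, -0.4526], [0.3714, -0.6142], [-0.7428, -0.6465]], R = [[5.3852, -1.8570], [0.0000, 2.1335]]

e_1 = w_1/‖w_1‖ = (3, 2, -4)/5.3852 = (0.5571, 0.3714, -0.7428).
r_{12} = e_1·w_2 = -1.8570.
u_2 = w_2 + 1.8570·e_1 = (-0.9655, -1.3103, -1.3793).
‖u_2‖ = 2.1335, so e_2 = (-0.4526, -0.6142, -0.6465).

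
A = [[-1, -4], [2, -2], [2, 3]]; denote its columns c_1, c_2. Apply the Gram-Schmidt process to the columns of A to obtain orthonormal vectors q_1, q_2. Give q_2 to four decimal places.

q_1 = c_1/‖c_1‖ = (-1, 2, 2)/3.0000 = (-0.3333, 0.6667, 0.6667).
r_{12} = q_1·c_2 = 2.0000.
u_2 = c_2 − 2.0000·q_1 = (-3.3333, -3.3333, 1.6667).
‖u_2‖ = 5.0000, so q_2 = (-0.6667, -0.6667, 0.3333).

q_2 = (-0.6667, -0.6667, 0.3333)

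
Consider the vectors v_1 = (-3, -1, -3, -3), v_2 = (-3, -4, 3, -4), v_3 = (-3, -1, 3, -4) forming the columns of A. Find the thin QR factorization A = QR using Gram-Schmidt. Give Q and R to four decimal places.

Q = [[-0.5669, -0.2011, -0.2614], [-0.1890, -0.5364, 0.8225], [-0.5669, 0.7375, 0.3507], [-0.5669, -0.3576, -0.3634]], R = [[5.2915, 3.0237, 2.4568], [0.0000, 6.3920, 4.7828], [0.0000, 0.0000, 2.4676]]

q_1 = v_1/‖v_1‖ = (-3, -1, -3, -3)/5.2915 = (-0.5669, -0.1890, -0.5669, -0.5669).
r_{12} = q_1·v_2 = 3.0237.
u_2 = v_2 − 3.0237·q_1 = (-1.2857, -3.4286, 4.7143, -2.2857).
‖u_2‖ = 6.3920, so q_2 = (-0.2011, -0.5364, 0.7375, -0.3576).
r_{13} = q_1·v_3 = 2.4568; r_{23} = q_2·v_3 = 4.7828.
u_3 = v_3 − 2.4568·q_1 − 4.7828·q_2 = (-0.6451, 2.0297, 0.8654, -0.8969).
‖u_3‖ = 2.4676, so q_3 = (-0.2614, 0.8225, 0.3507, -0.3634).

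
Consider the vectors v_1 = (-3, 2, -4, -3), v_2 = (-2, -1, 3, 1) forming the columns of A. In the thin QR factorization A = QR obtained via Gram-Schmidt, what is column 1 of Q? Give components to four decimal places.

e_1 = (-0.4867, 0.3244, -0.6489, -0.4867)

v_1 = (-3, 2, -4, -3); ‖v_1‖ = 6.1644, so e_1 = (-0.4867, 0.3244, -0.6489, -0.4867).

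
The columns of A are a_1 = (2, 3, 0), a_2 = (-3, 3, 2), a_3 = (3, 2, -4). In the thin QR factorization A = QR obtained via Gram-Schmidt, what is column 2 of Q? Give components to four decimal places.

q_1 = a_1/‖a_1‖ = (2, 3, 0)/3.6056 = (0.5547, 0.8321, 0.0000).
r_{12} = q_1·a_2 = 0.8321.
u_2 = a_2 − 0.8321·q_1 = (-3.4615, 2.3077, 2.0000).
‖u_2‖ = 4.6160, so q_2 = (-0.7499, 0.4999, 0.4333).

q_2 = (-0.7499, 0.4999, 0.4333)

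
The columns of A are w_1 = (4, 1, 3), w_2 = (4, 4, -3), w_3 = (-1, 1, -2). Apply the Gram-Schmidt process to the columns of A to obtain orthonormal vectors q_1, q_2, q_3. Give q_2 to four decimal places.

q_2 = (0.3828, 0.5933, -0.7081)

q_1 = w_1/‖w_1‖ = (4, 1, 3)/5.0990 = (0.7845, 0.1961, 0.5883).
r_{12} = q_1·w_2 = 2.1573.
u_2 = w_2 − 2.1573·q_1 = (2.3077, 3.5769, -4.2692).
‖u_2‖ = 6.0288, so q_2 = (0.3828, 0.5933, -0.7081).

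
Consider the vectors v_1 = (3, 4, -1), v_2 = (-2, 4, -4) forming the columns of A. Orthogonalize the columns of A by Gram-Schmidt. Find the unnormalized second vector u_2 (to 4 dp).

u_2 = (-3.6154, 1.8462, -3.4615)

v_1 = (3, 4, -1); ‖v_1‖ = 5.0990, so q_1 = (0.5883, 0.7845, -0.1961).
q_1·v_2 = 0.5883·(-2) + 0.7845·4 + (-0.1961)·(-4) = 2.7456.
u_2 = v_2 − 2.7456·q_1 = (-3.6154, 1.8462, -3.4615).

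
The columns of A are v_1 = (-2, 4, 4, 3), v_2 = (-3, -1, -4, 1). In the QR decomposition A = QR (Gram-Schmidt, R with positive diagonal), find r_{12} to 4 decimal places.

q_1 = v_1/‖v_1‖ = (-2, 4, 4, 3)/6.7082 = (-0.2981, 0.5963, 0.5963, 0.4472).
r_{12} = q_1·v_2 = -1.6398.

r_{12} = -1.6398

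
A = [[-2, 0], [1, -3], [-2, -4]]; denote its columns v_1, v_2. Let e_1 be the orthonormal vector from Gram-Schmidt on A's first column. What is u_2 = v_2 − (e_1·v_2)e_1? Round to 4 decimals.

v_1 = (-2, 1, -2); ‖v_1‖ = 3.0000, so e_1 = (-0.6667, 0.3333, -0.6667).
e_1·v_2 = (-0.6667)·0 + 0.3333·(-3) + (-0.6667)·(-4) = 1.6667.
u_2 = v_2 − 1.6667·e_1 = (1.1111, -3.5556, -2.8889).

u_2 = (1.1111, -3.5556, -2.8889)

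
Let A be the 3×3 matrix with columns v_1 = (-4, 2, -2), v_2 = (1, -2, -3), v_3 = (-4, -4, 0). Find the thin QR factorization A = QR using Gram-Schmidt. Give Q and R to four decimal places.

Q = [[-0.8165, 0.1792, -0.5488], [0.4082, -0.4929, -0.7683], [-0.4082, -0.8514, 0.3293]], R = [[4.8990, -0.4082, 1.6330], [0.0000, 3.7193, 1.2547], [0.0000, 0.0000, 5.2687]]

e_1 = v_1/‖v_1‖ = (-4, 2, -2)/4.8990 = (-0.8165, 0.4082, -0.4082).
r_{12} = e_1·v_2 = -0.4082.
u_2 = v_2 + 0.4082·e_1 = (0.6667, -1.8333, -3.1667).
‖u_2‖ = 3.7193, so e_2 = (0.1792, -0.4929, -0.8514).
r_{13} = e_1·v_3 = 1.6330; r_{23} = e_2·v_3 = 1.2547.
u_3 = v_3 − 1.6330·e_1 − 1.2547·e_2 = (-2.8916, -4.0482, 1.7349).
‖u_3‖ = 5.2687, so e_3 = (-0.5488, -0.7683, 0.3293).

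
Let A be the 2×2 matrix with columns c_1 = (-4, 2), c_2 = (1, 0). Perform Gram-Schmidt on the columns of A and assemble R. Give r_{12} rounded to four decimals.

r_{12} = -0.8944

c_1 = (-4, 2); ‖c_1‖ = 4.4721, so q_1 = (-0.8944, 0.4472).
r_{12} = q_1·c_2 = -0.8944.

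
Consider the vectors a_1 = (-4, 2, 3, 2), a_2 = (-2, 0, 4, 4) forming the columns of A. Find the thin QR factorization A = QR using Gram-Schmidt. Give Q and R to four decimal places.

q_1 = a_1/‖a_1‖ = (-4, 2, 3, 2)/5.7446 = (-0.6963, 0.3482, 0.5222, 0.3482).
r_{12} = q_1·a_2 = 4.8742.
u_2 = a_2 − 4.8742·q_1 = (1.3939, -1.6970, 1.4545, 2.3030).
‖u_2‖ = 3.4989, so q_2 = (0.3984, -0.4850, 0.4157, 0.6582).

Q = [[-0.6963, 0.3984], [0.3482, -0.4850], [0.5222, 0.4157], [0.3482, 0.6582]], R = [[5.7446, 4.8742], [0.0000, 3.4989]]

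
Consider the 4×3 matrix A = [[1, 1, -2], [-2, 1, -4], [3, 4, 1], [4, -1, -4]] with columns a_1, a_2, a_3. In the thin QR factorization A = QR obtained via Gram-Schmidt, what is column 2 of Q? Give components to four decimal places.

q_1 = a_1/‖a_1‖ = (1, -2, 3, 4)/5.4772 = (0.1826, -0.3651, 0.5477, 0.7303).
r_{12} = q_1·a_2 = 1.2780.
u_2 = a_2 − 1.2780·q_1 = (0.7667, 1.4667, 3.3000, -1.9333).
‖u_2‖ = 4.1673, so q_2 = (0.1840, 0.3519, 0.7919, -0.4639).

q_2 = (0.1840, 0.3519, 0.7919, -0.4639)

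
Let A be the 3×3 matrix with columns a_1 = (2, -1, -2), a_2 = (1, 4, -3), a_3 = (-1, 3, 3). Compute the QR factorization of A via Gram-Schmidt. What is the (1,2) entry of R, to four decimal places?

a_1 = (2, -1, -2); ‖a_1‖ = 3.0000, so q_1 = (0.6667, -0.3333, -0.6667).
r_{12} = q_1·a_2 = 1.3333.

r_{12} = 1.3333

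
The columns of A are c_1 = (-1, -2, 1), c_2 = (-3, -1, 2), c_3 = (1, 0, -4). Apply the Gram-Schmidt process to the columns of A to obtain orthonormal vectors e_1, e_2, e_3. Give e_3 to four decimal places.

c_1 = (-1, -2, 1); ‖c_1‖ = 2.4495, so e_1 = (-0.4082, -0.8165, 0.4082).
e_1·c_2 = (-0.4082)·(-3) + (-0.8165)·(-1) + 0.4082·2 = 2.8577.
u_2 = c_2 − 2.8577·e_1 = (-1.8333, 1.3333, 0.8333).
‖u_2‖ = 2.4152, so e_2 = (-0.7591, 0.5521, 0.3450).
e_1·c_3 = (-0.4082)·1 + (-0.8165)·0 + 0.4082·(-4) = -2.0412; e_2·c_3 = (-0.7591)·1 + 0.5521·0 + 0.3450·(-4) = -2.1392.
u_3 = c_3 + 2.0412·e_1 + 2.1392·e_2 = (-1.4571, -0.4857, -2.4286).
‖u_3‖ = 2.8735, so e_3 = (-0.5071, -0.1690, -0.8452).

e_3 = (-0.5071, -0.1690, -0.8452)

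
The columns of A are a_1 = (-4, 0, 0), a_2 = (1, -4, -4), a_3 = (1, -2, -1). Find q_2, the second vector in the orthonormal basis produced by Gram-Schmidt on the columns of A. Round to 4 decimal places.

q_2 = (0.0000, -0.7071, -0.7071)

a_1 = (-4, 0, 0); ‖a_1‖ = 4.0000, so q_1 = (-1.0000, 0.0000, 0.0000).
q_1·a_2 = (-1.0000)·1 + 0.0000·(-4) + 0.0000·(-4) = -1.0000.
u_2 = a_2 + 1.0000·q_1 = (0.0000, -4.0000, -4.0000).
‖u_2‖ = 5.6569, so q_2 = (0.0000, -0.7071, -0.7071).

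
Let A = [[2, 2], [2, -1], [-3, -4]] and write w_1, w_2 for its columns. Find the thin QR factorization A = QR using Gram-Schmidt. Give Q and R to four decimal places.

Q = [[0.4851, 0.1147], [0.4851, -0.8602], [-0.7276, -0.4970]], R = [[4.1231, 3.3955], [0.0000, 3.0774]]

w_1 = (2, 2, -3); ‖w_1‖ = 4.1231, so q_1 = (0.4851, 0.4851, -0.7276).
q_1·w_2 = 0.4851·2 + 0.4851·(-1) + (-0.7276)·(-4) = 3.3955.
u_2 = w_2 − 3.3955·q_1 = (0.3529, -2.6471, -1.5294).
‖u_2‖ = 3.0774, so q_2 = (0.1147, -0.8602, -0.4970).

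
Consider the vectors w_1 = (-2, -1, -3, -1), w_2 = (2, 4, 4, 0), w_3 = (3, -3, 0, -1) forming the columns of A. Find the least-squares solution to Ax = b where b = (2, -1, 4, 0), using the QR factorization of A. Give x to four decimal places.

x = (-1.1497, -0.1430, 0.3075)

q_1 = w_1/‖w_1‖ = (-2, -1, -3, -1)/3.8730 = (-0.5164, -0.2582, -0.7746, -0.2582).
r_{12} = q_1·w_2 = -5.1640.
u_2 = w_2 + 5.1640·q_1 = (-0.6667, 2.6667, 0.0000, -1.3333).
‖u_2‖ = 3.0551, so q_2 = (-0.2182, 0.8729, 0.0000, -0.4364).
r_{13} = q_1·w_3 = -0.5164; r_{23} = q_2·w_3 = -2.8368.
u_3 = w_3 + 0.5164·q_1 + 2.8368·q_2 = (2.1143, -0.6571, -0.4000, -2.3714).
‖u_3‖ = 3.2689, so q_3 = (0.6468, -0.2010, -0.1224, -0.7255).
Qᵀb = (-3.8730, -1.3093, 1.0051).
Back-substitute: x_3 = 1.0051/3.2689 = 0.3075.
x_2 = (-1.3093 + 2.8368·0.3075)/3.0551 = -0.1430.
x_1 = (-3.8730 + 5.1640·(-0.1430) + 0.5164·0.3075)/3.8730 = -1.1497.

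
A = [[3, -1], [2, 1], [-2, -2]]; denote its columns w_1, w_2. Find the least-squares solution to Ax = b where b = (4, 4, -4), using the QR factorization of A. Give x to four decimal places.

q_1 = w_1/‖w_1‖ = (3, 2, -2)/4.1231 = (0.7276, 0.4851, -0.4851).
r_{12} = q_1·w_2 = 0.7276.
u_2 = w_2 − 0.7276·q_1 = (-1.5294, 0.6471, -1.6471).
‖u_2‖ = 2.3389, so q_2 = (-0.6539, 0.2766, -0.7042).
Qᵀb = (6.7910, 1.3078).
Back-substitute: x_2 = 1.3078/2.3389 = 0.5591.
x_1 = (6.7910 − 0.7276·0.5591)/4.1231 = 1.5484.

x = (1.5484, 0.5591)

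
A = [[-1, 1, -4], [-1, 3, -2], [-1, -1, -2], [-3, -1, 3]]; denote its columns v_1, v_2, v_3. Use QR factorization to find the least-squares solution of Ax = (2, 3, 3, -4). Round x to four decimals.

x = (0.2579, 0.1703, -0.9051)

q_1 = v_1/‖v_1‖ = (-1, -1, -1, -3)/3.4641 = (-0.2887, -0.2887, -0.2887, -0.8660).
r_{12} = q_1·v_2 = 0.0000.
u_2 = v_2 + 0.0000·q_1 = (1.0000, 3.0000, -1.0000, -1.0000).
‖u_2‖ = 3.4641, so q_2 = (0.2887, 0.8660, -0.2887, -0.2887).
r_{13} = q_1·v_3 = -0.2887; r_{23} = q_2·v_3 = -3.1754.
u_3 = v_3 + 0.2887·q_1 + 3.1754·q_2 = (-3.1667, 0.6667, -3.0000, 1.8333).
‖u_3‖ = 4.7784, so q_3 = (-0.6627, 0.1395, -0.6278, 0.3837).
Qᵀb = (1.1547, 3.4641, -4.3250).
Back-substitute: x_3 = -4.3250/4.7784 = -0.9051.
x_2 = (3.4641 + 3.1754·(-0.9051))/3.4641 = 0.1703.
x_1 = (1.1547 + 0.0000·0.1703 + 0.2887·(-0.9051))/3.4641 = 0.2579.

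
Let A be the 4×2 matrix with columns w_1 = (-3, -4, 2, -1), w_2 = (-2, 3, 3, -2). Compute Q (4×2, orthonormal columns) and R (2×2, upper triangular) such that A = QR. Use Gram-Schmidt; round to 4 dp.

w_1 = (-3, -4, 2, -1); ‖w_1‖ = 5.4772, so e_1 = (-0.5477, -0.7303, 0.3651, -0.1826).
e_1·w_2 = (-0.5477)·(-2) + (-0.7303)·3 + 0.3651·3 + (-0.1826)·(-2) = 0.3651.
u_2 = w_2 − 0.3651·e_1 = (-1.8000, 3.2667, 2.8667, -1.9333).
‖u_2‖ = 5.0859, so e_2 = (-0.3539, 0.6423, 0.5636, -0.3801).

Q = [[-0.5477, -0.3539], [-0.7303, 0.6423], [0.3651, 0.5636], [-0.1826, -0.3801]], R = [[5.4772, 0.3651], [0.0000, 5.0859]]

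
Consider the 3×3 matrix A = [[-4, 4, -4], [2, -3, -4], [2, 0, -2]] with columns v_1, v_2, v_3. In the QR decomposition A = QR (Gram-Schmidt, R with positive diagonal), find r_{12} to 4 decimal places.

r_{12} = -4.4907

v_1 = (-4, 2, 2); ‖v_1‖ = 4.8990, so e_1 = (-0.8165, 0.4082, 0.4082).
r_{12} = e_1·v_2 = -4.4907.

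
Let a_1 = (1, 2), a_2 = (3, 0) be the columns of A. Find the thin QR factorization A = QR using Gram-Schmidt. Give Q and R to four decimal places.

Q = [[0.4472, 0.8944], [0.8944, -0.4472]], R = [[2.2361, 1.3416], [0.0000, 2.6833]]

q_1 = a_1/‖a_1‖ = (1, 2)/2.2361 = (0.4472, 0.8944).
r_{12} = q_1·a_2 = 1.3416.
u_2 = a_2 − 1.3416·q_1 = (2.4000, -1.2000).
‖u_2‖ = 2.6833, so q_2 = (0.8944, -0.4472).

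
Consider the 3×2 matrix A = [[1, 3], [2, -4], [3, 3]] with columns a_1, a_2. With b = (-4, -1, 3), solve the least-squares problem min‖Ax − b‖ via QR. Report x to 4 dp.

x = (0.2130, 0.0043)

q_1 = a_1/‖a_1‖ = (1, 2, 3)/3.7417 = (0.2673, 0.5345, 0.8018).
r_{12} = q_1·a_2 = 1.0690.
u_2 = a_2 − 1.0690·q_1 = (2.7143, -4.5714, 2.1429).
‖u_2‖ = 5.7321, so q_2 = (0.4735, -0.7975, 0.3738).
Qᵀb = (0.8018, 0.0249).
Back-substitute: x_2 = 0.0249/5.7321 = 0.0043.
x_1 = (0.8018 − 1.0690·0.0043)/3.7417 = 0.2130.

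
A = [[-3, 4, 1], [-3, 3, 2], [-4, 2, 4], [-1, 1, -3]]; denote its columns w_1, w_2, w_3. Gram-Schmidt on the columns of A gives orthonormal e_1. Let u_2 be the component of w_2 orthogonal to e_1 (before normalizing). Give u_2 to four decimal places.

w_1 = (-3, -3, -4, -1); ‖w_1‖ = 5.9161, so e_1 = (-0.5071, -0.5071, -0.6761, -0.1690).
e_1·w_2 = (-0.5071)·4 + (-0.5071)·3 + (-0.6761)·2 + (-0.1690)·1 = -5.0709.
u_2 = w_2 + 5.0709·e_1 = (1.4286, 0.4286, -1.4286, 0.1429).

u_2 = (1.4286, 0.4286, -1.4286, 0.1429)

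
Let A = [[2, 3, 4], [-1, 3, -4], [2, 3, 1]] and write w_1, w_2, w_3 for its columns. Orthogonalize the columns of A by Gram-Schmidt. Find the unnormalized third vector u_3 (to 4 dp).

q_1 = w_1/‖w_1‖ = (2, -1, 2)/3.0000 = (0.6667, -0.3333, 0.6667).
r_{12} = q_1·w_2 = 3.0000.
u_2 = w_2 − 3.0000·q_1 = (1.0000, 4.0000, 1.0000).
‖u_2‖ = 4.2426, so q_2 = (0.2357, 0.9428, 0.2357).
r_{13} = q_1·w_3 = 4.6667; r_{23} = q_2·w_3 = -2.5927.
u_3 = w_3 − 4.6667·q_1 + 2.5927·q_2 = (1.5000, 0.0000, -1.5000).

u_3 = (1.5000, 0.0000, -1.5000)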